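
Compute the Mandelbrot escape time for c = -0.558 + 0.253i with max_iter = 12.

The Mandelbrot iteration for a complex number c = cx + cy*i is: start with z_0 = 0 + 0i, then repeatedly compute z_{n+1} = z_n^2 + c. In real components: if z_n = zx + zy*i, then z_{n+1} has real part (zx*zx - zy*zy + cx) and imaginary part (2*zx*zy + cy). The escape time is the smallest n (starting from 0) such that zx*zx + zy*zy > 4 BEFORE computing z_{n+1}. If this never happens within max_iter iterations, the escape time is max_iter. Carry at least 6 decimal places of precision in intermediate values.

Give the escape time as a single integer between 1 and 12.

Answer: 12

Derivation:
z_0 = 0 + 0i, c = -0.5580 + 0.2530i
Iter 1: z = -0.5580 + 0.2530i, |z|^2 = 0.3754
Iter 2: z = -0.3106 + -0.0293i, |z|^2 = 0.0974
Iter 3: z = -0.4624 + 0.2712i, |z|^2 = 0.2873
Iter 4: z = -0.4178 + 0.0022i, |z|^2 = 0.1746
Iter 5: z = -0.3835 + 0.2512i, |z|^2 = 0.2101
Iter 6: z = -0.4741 + 0.0604i, |z|^2 = 0.2284
Iter 7: z = -0.3369 + 0.1958i, |z|^2 = 0.1518
Iter 8: z = -0.4828 + 0.1211i, |z|^2 = 0.2478
Iter 9: z = -0.3396 + 0.1361i, |z|^2 = 0.1338
Iter 10: z = -0.4612 + 0.1606i, |z|^2 = 0.2385
Iter 11: z = -0.3711 + 0.1049i, |z|^2 = 0.1487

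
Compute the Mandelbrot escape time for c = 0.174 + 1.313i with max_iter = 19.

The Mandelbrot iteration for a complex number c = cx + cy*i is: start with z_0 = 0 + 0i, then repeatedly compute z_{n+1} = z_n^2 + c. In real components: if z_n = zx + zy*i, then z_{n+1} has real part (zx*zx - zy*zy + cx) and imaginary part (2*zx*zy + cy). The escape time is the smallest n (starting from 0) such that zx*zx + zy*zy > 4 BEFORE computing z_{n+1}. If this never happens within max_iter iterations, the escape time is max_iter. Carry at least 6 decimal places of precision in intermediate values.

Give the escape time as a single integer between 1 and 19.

z_0 = 0 + 0i, c = 0.1740 + 1.3130i
Iter 1: z = 0.1740 + 1.3130i, |z|^2 = 1.7542
Iter 2: z = -1.5197 + 1.7699i, |z|^2 = 5.4421
Escaped at iteration 2

Answer: 2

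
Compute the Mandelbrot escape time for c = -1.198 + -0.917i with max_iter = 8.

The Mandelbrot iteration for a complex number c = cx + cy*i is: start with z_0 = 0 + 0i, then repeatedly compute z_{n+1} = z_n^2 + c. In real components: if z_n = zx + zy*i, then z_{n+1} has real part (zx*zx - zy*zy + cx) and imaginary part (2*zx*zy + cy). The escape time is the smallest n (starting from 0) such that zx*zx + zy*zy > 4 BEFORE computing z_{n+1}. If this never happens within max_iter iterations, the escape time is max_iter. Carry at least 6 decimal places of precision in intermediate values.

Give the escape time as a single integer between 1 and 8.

z_0 = 0 + 0i, c = -1.1980 + -0.9170i
Iter 1: z = -1.1980 + -0.9170i, |z|^2 = 2.2761
Iter 2: z = -0.6037 + 1.2801i, |z|^2 = 2.0032
Iter 3: z = -2.4723 + -2.4626i, |z|^2 = 12.1766
Escaped at iteration 3

Answer: 3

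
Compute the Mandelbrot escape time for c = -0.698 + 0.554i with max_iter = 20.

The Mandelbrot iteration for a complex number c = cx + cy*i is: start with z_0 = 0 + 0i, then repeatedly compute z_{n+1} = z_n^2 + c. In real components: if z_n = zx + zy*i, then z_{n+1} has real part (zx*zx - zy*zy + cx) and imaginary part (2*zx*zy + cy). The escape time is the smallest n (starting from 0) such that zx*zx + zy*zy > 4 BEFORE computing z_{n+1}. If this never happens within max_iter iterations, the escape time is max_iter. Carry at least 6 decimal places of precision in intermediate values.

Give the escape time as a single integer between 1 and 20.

z_0 = 0 + 0i, c = -0.6980 + 0.5540i
Iter 1: z = -0.6980 + 0.5540i, |z|^2 = 0.7941
Iter 2: z = -0.5177 + -0.2194i, |z|^2 = 0.3162
Iter 3: z = -0.4781 + 0.7812i, |z|^2 = 0.8388
Iter 4: z = -1.0796 + -0.1929i, |z|^2 = 1.2028
Iter 5: z = 0.4304 + 0.9706i, |z|^2 = 1.1273
Iter 6: z = -1.4549 + 1.3894i, |z|^2 = 4.0472
Escaped at iteration 6

Answer: 6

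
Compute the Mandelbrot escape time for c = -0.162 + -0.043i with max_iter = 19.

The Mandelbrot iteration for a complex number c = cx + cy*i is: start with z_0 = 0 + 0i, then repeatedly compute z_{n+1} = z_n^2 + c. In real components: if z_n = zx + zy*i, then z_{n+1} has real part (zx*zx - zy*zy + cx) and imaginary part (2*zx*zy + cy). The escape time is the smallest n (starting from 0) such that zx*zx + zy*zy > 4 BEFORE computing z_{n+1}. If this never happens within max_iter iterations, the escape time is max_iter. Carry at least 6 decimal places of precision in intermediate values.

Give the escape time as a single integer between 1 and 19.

Answer: 19

Derivation:
z_0 = 0 + 0i, c = -0.1620 + -0.0430i
Iter 1: z = -0.1620 + -0.0430i, |z|^2 = 0.0281
Iter 2: z = -0.1376 + -0.0291i, |z|^2 = 0.0198
Iter 3: z = -0.1439 + -0.0350i, |z|^2 = 0.0219
Iter 4: z = -0.1425 + -0.0329i, |z|^2 = 0.0214
Iter 5: z = -0.1428 + -0.0336i, |z|^2 = 0.0215
Iter 6: z = -0.1427 + -0.0334i, |z|^2 = 0.0215
Iter 7: z = -0.1427 + -0.0335i, |z|^2 = 0.0215
Iter 8: z = -0.1427 + -0.0334i, |z|^2 = 0.0215
Iter 9: z = -0.1427 + -0.0335i, |z|^2 = 0.0215
Iter 10: z = -0.1427 + -0.0335i, |z|^2 = 0.0215
Iter 11: z = -0.1427 + -0.0335i, |z|^2 = 0.0215
Iter 12: z = -0.1427 + -0.0335i, |z|^2 = 0.0215
Iter 13: z = -0.1427 + -0.0335i, |z|^2 = 0.0215
Iter 14: z = -0.1427 + -0.0335i, |z|^2 = 0.0215
Iter 15: z = -0.1427 + -0.0335i, |z|^2 = 0.0215
Iter 16: z = -0.1427 + -0.0335i, |z|^2 = 0.0215
Iter 17: z = -0.1427 + -0.0335i, |z|^2 = 0.0215
Iter 18: z = -0.1427 + -0.0335i, |z|^2 = 0.0215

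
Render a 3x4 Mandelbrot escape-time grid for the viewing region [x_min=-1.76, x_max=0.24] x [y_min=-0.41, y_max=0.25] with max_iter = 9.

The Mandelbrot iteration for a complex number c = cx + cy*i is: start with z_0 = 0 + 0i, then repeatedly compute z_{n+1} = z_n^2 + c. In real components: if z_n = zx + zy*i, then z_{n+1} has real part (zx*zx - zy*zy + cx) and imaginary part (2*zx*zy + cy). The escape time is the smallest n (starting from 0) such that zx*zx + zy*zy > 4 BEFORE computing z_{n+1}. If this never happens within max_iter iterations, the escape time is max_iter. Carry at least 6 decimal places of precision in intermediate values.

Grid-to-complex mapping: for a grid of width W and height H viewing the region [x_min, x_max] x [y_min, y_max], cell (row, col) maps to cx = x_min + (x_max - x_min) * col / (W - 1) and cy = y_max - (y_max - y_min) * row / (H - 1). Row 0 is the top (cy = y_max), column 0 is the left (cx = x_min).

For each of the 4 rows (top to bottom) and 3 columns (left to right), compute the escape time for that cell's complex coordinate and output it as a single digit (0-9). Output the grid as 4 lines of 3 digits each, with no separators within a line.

(row=0, col=0): c = -1.7600 + 0.2500i → escape time 4
(row=0, col=1): c = -0.7600 + 0.2500i → escape time 9
(row=0, col=2): c = 0.2400 + 0.2500i → escape time 9
(row=1, col=0): c = -1.7600 + 0.0300i → escape time 9
(row=1, col=1): c = -0.7600 + 0.0300i → escape time 9
(row=1, col=2): c = 0.2400 + 0.0300i → escape time 9
(row=2, col=0): c = -1.7600 + -0.1900i → escape time 4
(row=2, col=1): c = -0.7600 + -0.1900i → escape time 9
(row=2, col=2): c = 0.2400 + -0.1900i → escape time 9
(row=3, col=0): c = -1.7600 + -0.4100i → escape time 3
(row=3, col=1): c = -0.7600 + -0.4100i → escape time 8
(row=3, col=2): c = 0.2400 + -0.4100i → escape time 9

Answer: 499
999
499
389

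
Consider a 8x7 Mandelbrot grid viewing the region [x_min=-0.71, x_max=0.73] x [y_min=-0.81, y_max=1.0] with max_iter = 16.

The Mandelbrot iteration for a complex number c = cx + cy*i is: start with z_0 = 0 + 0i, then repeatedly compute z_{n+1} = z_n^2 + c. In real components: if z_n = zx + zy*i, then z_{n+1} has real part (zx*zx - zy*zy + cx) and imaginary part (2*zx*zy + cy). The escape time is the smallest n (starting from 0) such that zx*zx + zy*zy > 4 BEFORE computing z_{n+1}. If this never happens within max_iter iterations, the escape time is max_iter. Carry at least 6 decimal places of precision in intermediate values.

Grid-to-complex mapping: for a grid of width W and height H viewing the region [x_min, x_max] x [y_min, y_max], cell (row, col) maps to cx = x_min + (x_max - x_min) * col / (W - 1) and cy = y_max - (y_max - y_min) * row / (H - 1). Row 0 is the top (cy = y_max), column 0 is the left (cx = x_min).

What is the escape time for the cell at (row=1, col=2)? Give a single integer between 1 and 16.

z_0 = 0 + 0i, c = -0.2986 + 0.6983i
Iter 1: z = -0.2986 + 0.6983i, |z|^2 = 0.5768
Iter 2: z = -0.6971 + 0.2813i, |z|^2 = 0.5651
Iter 3: z = 0.1082 + 0.3061i, |z|^2 = 0.1054
Iter 4: z = -0.3806 + 0.7646i, |z|^2 = 0.7294
Iter 5: z = -0.7383 + 0.1164i, |z|^2 = 0.5587
Iter 6: z = 0.2330 + 0.5265i, |z|^2 = 0.3315
Iter 7: z = -0.5214 + 0.9437i, |z|^2 = 1.1625
Iter 8: z = -0.9173 + -0.2858i, |z|^2 = 0.9230
Iter 9: z = 0.4611 + 1.2227i, |z|^2 = 1.7075
Iter 10: z = -1.5809 + 1.8259i, |z|^2 = 5.8330
Escaped at iteration 10

Answer: 10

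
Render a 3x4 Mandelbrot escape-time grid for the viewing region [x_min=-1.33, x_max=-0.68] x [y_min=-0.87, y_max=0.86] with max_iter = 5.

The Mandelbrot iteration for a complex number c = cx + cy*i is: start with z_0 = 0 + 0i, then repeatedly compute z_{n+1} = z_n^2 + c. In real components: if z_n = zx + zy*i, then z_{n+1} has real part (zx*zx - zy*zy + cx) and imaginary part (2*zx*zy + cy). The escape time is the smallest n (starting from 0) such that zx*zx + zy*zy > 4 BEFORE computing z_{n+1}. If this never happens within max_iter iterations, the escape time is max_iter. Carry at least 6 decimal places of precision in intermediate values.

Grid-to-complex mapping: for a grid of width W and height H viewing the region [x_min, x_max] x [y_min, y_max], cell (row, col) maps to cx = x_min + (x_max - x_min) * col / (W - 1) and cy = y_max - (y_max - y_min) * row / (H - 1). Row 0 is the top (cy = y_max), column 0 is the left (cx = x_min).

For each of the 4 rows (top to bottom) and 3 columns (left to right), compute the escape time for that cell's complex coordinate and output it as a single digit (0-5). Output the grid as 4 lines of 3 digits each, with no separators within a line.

Answer: 334
555
555
334

Derivation:
(row=0, col=0): c = -1.3300 + 0.8600i → escape time 3
(row=0, col=1): c = -1.0050 + 0.8600i → escape time 3
(row=0, col=2): c = -0.6800 + 0.8600i → escape time 4
(row=1, col=0): c = -1.3300 + 0.2833i → escape time 5
(row=1, col=1): c = -1.0050 + 0.2833i → escape time 5
(row=1, col=2): c = -0.6800 + 0.2833i → escape time 5
(row=2, col=0): c = -1.3300 + -0.2933i → escape time 5
(row=2, col=1): c = -1.0050 + -0.2933i → escape time 5
(row=2, col=2): c = -0.6800 + -0.2933i → escape time 5
(row=3, col=0): c = -1.3300 + -0.8700i → escape time 3
(row=3, col=1): c = -1.0050 + -0.8700i → escape time 3
(row=3, col=2): c = -0.6800 + -0.8700i → escape time 4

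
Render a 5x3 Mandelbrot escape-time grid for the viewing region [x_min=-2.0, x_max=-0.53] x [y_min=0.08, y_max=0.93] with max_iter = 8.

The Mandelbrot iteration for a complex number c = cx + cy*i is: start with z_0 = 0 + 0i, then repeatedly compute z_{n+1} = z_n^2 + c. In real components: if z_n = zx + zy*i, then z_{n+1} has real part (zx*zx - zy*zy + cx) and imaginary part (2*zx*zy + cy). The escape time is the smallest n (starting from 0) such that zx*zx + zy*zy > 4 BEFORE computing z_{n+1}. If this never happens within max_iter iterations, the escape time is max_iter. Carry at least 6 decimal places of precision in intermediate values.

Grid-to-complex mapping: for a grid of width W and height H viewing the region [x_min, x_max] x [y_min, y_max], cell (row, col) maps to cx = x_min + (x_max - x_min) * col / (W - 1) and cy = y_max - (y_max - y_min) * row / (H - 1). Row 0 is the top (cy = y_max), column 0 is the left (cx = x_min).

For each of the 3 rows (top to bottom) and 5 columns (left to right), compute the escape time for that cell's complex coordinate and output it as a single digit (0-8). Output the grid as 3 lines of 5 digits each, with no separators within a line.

(row=0, col=0): c = -2.0000 + 0.9300i → escape time 1
(row=0, col=1): c = -1.6325 + 0.9300i → escape time 2
(row=0, col=2): c = -1.2650 + 0.9300i → escape time 3
(row=0, col=3): c = -0.8975 + 0.9300i → escape time 3
(row=0, col=4): c = -0.5300 + 0.9300i → escape time 4
(row=1, col=0): c = -2.0000 + 0.5050i → escape time 1
(row=1, col=1): c = -1.6325 + 0.5050i → escape time 3
(row=1, col=2): c = -1.2650 + 0.5050i → escape time 4
(row=1, col=3): c = -0.8975 + 0.5050i → escape time 5
(row=1, col=4): c = -0.5300 + 0.5050i → escape time 8
(row=2, col=0): c = -2.0000 + 0.0800i → escape time 1
(row=2, col=1): c = -1.6325 + 0.0800i → escape time 6
(row=2, col=2): c = -1.2650 + 0.0800i → escape time 8
(row=2, col=3): c = -0.8975 + 0.0800i → escape time 8
(row=2, col=4): c = -0.5300 + 0.0800i → escape time 8

Answer: 12334
13458
16888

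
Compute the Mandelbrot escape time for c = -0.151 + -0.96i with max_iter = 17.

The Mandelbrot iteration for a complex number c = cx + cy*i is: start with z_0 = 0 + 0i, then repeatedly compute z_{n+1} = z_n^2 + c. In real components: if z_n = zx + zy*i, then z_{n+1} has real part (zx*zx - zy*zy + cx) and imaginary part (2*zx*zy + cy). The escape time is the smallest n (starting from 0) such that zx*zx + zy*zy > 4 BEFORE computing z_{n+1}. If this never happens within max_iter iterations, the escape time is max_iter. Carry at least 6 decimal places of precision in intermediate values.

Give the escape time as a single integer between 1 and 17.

z_0 = 0 + 0i, c = -0.1510 + -0.9600i
Iter 1: z = -0.1510 + -0.9600i, |z|^2 = 0.9444
Iter 2: z = -1.0498 + -0.6701i, |z|^2 = 1.5511
Iter 3: z = 0.5021 + 0.4469i, |z|^2 = 0.4518
Iter 4: z = -0.0986 + -0.5113i, |z|^2 = 0.2711
Iter 5: z = -0.4026 + -0.8591i, |z|^2 = 0.9002
Iter 6: z = -0.7270 + -0.2681i, |z|^2 = 0.6004
Iter 7: z = 0.3056 + -0.5701i, |z|^2 = 0.4184
Iter 8: z = -0.3826 + -1.3085i, |z|^2 = 1.8585
Iter 9: z = -1.7167 + 0.0414i, |z|^2 = 2.9488
Iter 10: z = 2.7944 + -1.1020i, |z|^2 = 9.0229
Escaped at iteration 10

Answer: 10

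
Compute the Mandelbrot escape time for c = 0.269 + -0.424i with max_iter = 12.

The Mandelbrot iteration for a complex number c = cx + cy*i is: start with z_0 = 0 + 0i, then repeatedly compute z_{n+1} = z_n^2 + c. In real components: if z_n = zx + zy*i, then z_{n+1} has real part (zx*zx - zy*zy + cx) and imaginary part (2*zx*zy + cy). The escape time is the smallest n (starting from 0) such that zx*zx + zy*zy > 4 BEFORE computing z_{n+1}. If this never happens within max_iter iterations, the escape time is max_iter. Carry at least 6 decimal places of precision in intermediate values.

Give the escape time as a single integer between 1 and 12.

Answer: 12

Derivation:
z_0 = 0 + 0i, c = 0.2690 + -0.4240i
Iter 1: z = 0.2690 + -0.4240i, |z|^2 = 0.2521
Iter 2: z = 0.1616 + -0.6521i, |z|^2 = 0.4514
Iter 3: z = -0.1301 + -0.6347i, |z|^2 = 0.4198
Iter 4: z = -0.1170 + -0.2588i, |z|^2 = 0.0807
Iter 5: z = 0.2157 + -0.3635i, |z|^2 = 0.1786
Iter 6: z = 0.1834 + -0.5808i, |z|^2 = 0.3710
Iter 7: z = -0.0347 + -0.6371i, |z|^2 = 0.4071
Iter 8: z = -0.1357 + -0.3798i, |z|^2 = 0.1627
Iter 9: z = 0.1432 + -0.3210i, |z|^2 = 0.1235
Iter 10: z = 0.1865 + -0.5159i, |z|^2 = 0.3009
Iter 11: z = 0.0376 + -0.6164i, |z|^2 = 0.3814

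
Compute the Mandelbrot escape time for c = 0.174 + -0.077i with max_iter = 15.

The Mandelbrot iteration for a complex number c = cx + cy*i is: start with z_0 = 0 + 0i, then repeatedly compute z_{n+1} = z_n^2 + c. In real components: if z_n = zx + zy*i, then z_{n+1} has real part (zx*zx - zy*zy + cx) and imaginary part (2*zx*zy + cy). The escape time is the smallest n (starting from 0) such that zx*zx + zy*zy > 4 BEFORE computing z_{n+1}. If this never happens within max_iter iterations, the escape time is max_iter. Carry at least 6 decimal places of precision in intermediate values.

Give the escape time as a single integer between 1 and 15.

Answer: 15

Derivation:
z_0 = 0 + 0i, c = 0.1740 + -0.0770i
Iter 1: z = 0.1740 + -0.0770i, |z|^2 = 0.0362
Iter 2: z = 0.1983 + -0.1038i, |z|^2 = 0.0501
Iter 3: z = 0.2026 + -0.1182i, |z|^2 = 0.0550
Iter 4: z = 0.2011 + -0.1249i, |z|^2 = 0.0560
Iter 5: z = 0.1988 + -0.1272i, |z|^2 = 0.0557
Iter 6: z = 0.1974 + -0.1276i, |z|^2 = 0.0552
Iter 7: z = 0.1967 + -0.1274i, |z|^2 = 0.0549
Iter 8: z = 0.1965 + -0.1271i, |z|^2 = 0.0547
Iter 9: z = 0.1964 + -0.1269i, |z|^2 = 0.0547
Iter 10: z = 0.1965 + -0.1269i, |z|^2 = 0.0547
Iter 11: z = 0.1965 + -0.1269i, |z|^2 = 0.0547
Iter 12: z = 0.1965 + -0.1269i, |z|^2 = 0.0547
Iter 13: z = 0.1965 + -0.1269i, |z|^2 = 0.0547
Iter 14: z = 0.1965 + -0.1269i, |z|^2 = 0.0547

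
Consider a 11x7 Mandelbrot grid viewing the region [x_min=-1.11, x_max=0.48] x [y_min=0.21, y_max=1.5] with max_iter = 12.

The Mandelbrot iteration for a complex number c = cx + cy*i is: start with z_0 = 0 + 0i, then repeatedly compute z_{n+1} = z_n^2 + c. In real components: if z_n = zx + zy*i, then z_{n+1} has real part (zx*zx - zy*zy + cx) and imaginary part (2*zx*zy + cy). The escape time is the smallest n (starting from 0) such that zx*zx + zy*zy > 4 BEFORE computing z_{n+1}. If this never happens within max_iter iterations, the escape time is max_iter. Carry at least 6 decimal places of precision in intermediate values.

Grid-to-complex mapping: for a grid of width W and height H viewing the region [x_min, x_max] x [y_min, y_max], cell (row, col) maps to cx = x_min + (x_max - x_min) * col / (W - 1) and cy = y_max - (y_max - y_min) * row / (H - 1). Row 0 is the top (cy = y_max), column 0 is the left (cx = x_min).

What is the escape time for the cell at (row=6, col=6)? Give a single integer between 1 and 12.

Answer: 12

Derivation:
z_0 = 0 + 0i, c = -0.1560 + 0.2100i
Iter 1: z = -0.1560 + 0.2100i, |z|^2 = 0.0684
Iter 2: z = -0.1758 + 0.1445i, |z|^2 = 0.0518
Iter 3: z = -0.1460 + 0.1592i, |z|^2 = 0.0467
Iter 4: z = -0.1600 + 0.1635i, |z|^2 = 0.0523
Iter 5: z = -0.1571 + 0.1577i, |z|^2 = 0.0495
Iter 6: z = -0.1562 + 0.1605i, |z|^2 = 0.0501
Iter 7: z = -0.1574 + 0.1599i, |z|^2 = 0.0503
Iter 8: z = -0.1568 + 0.1597i, |z|^2 = 0.0501
Iter 9: z = -0.1569 + 0.1599i, |z|^2 = 0.0502
Iter 10: z = -0.1570 + 0.1598i, |z|^2 = 0.0502
Iter 11: z = -0.1569 + 0.1598i, |z|^2 = 0.0502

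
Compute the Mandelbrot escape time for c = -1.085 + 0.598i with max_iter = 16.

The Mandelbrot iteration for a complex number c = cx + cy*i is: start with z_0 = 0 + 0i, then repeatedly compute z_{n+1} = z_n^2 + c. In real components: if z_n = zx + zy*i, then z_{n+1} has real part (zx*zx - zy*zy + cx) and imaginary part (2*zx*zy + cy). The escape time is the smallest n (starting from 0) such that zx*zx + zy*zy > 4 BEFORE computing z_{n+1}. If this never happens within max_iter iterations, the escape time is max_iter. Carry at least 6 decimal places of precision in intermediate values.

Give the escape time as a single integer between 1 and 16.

Answer: 4

Derivation:
z_0 = 0 + 0i, c = -1.0850 + 0.5980i
Iter 1: z = -1.0850 + 0.5980i, |z|^2 = 1.5348
Iter 2: z = -0.2654 + -0.6997i, |z|^2 = 0.5600
Iter 3: z = -1.5041 + 0.9694i, |z|^2 = 3.2020
Iter 4: z = 0.2377 + -2.3180i, |z|^2 = 5.4296
Escaped at iteration 4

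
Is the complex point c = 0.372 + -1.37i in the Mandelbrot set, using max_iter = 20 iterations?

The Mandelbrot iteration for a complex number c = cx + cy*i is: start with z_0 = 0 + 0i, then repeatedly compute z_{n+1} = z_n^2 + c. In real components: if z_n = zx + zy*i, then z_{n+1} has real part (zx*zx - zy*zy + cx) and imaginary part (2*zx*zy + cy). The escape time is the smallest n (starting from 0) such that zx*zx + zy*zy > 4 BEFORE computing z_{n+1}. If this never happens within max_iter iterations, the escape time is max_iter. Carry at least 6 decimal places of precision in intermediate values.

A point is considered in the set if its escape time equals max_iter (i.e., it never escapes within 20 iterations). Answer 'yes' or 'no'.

z_0 = 0 + 0i, c = 0.3720 + -1.3700i
Iter 1: z = 0.3720 + -1.3700i, |z|^2 = 2.0153
Iter 2: z = -1.3665 + -2.3893i, |z|^2 = 7.5760
Escaped at iteration 2

Answer: no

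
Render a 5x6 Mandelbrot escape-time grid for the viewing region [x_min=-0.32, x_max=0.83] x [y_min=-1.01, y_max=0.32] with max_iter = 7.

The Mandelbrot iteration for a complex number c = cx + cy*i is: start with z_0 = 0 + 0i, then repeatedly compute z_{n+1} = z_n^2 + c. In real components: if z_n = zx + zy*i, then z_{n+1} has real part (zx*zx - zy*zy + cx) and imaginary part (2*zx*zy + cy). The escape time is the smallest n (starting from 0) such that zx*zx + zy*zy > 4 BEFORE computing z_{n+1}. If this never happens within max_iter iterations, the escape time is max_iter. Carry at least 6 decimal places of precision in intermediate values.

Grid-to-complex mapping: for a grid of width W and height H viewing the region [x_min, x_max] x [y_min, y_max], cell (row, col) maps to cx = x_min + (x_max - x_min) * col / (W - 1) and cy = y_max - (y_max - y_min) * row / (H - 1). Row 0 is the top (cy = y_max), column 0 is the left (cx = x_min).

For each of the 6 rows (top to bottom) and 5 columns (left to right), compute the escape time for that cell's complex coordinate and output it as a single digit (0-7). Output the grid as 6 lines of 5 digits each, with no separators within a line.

Answer: 77743
77743
77743
77743
77532
57422

Derivation:
(row=0, col=0): c = -0.3200 + 0.3200i → escape time 7
(row=0, col=1): c = -0.0325 + 0.3200i → escape time 7
(row=0, col=2): c = 0.2550 + 0.3200i → escape time 7
(row=0, col=3): c = 0.5425 + 0.3200i → escape time 4
(row=0, col=4): c = 0.8300 + 0.3200i → escape time 3
(row=1, col=0): c = -0.3200 + 0.0540i → escape time 7
(row=1, col=1): c = -0.0325 + 0.0540i → escape time 7
(row=1, col=2): c = 0.2550 + 0.0540i → escape time 7
(row=1, col=3): c = 0.5425 + 0.0540i → escape time 4
(row=1, col=4): c = 0.8300 + 0.0540i → escape time 3
(row=2, col=0): c = -0.3200 + -0.2120i → escape time 7
(row=2, col=1): c = -0.0325 + -0.2120i → escape time 7
(row=2, col=2): c = 0.2550 + -0.2120i → escape time 7
(row=2, col=3): c = 0.5425 + -0.2120i → escape time 4
(row=2, col=4): c = 0.8300 + -0.2120i → escape time 3
(row=3, col=0): c = -0.3200 + -0.4780i → escape time 7
(row=3, col=1): c = -0.0325 + -0.4780i → escape time 7
(row=3, col=2): c = 0.2550 + -0.4780i → escape time 7
(row=3, col=3): c = 0.5425 + -0.4780i → escape time 4
(row=3, col=4): c = 0.8300 + -0.4780i → escape time 3
(row=4, col=0): c = -0.3200 + -0.7440i → escape time 7
(row=4, col=1): c = -0.0325 + -0.7440i → escape time 7
(row=4, col=2): c = 0.2550 + -0.7440i → escape time 5
(row=4, col=3): c = 0.5425 + -0.7440i → escape time 3
(row=4, col=4): c = 0.8300 + -0.7440i → escape time 2
(row=5, col=0): c = -0.3200 + -1.0100i → escape time 5
(row=5, col=1): c = -0.0325 + -1.0100i → escape time 7
(row=5, col=2): c = 0.2550 + -1.0100i → escape time 4
(row=5, col=3): c = 0.5425 + -1.0100i → escape time 2
(row=5, col=4): c = 0.8300 + -1.0100i → escape time 2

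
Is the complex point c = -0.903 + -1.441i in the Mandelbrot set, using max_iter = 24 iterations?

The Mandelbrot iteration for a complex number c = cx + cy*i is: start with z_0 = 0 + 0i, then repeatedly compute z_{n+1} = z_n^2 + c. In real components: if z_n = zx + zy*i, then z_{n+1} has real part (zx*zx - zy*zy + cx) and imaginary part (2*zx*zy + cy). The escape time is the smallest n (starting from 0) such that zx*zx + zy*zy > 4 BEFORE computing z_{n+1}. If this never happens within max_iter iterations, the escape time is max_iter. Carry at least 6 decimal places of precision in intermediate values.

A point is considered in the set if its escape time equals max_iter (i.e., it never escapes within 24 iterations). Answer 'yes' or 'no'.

z_0 = 0 + 0i, c = -0.9030 + -1.4410i
Iter 1: z = -0.9030 + -1.4410i, |z|^2 = 2.8919
Iter 2: z = -2.1641 + 1.1614i, |z|^2 = 6.0322
Escaped at iteration 2

Answer: no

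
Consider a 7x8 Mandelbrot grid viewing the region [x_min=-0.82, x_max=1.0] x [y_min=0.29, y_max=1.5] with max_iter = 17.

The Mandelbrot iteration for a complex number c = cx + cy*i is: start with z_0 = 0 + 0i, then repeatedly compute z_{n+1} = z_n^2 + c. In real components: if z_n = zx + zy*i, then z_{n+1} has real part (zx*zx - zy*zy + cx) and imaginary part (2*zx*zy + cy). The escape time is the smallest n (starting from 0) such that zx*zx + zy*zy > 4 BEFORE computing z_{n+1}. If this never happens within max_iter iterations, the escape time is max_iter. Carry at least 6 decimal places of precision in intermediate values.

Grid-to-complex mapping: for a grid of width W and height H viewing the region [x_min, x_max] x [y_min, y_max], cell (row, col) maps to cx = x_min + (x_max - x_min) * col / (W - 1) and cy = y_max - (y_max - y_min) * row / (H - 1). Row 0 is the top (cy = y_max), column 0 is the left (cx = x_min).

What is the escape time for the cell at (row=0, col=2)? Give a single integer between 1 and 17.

z_0 = 0 + 0i, c = -0.2133 + 1.5000i
Iter 1: z = -0.2133 + 1.5000i, |z|^2 = 2.2955
Iter 2: z = -2.4178 + 0.8600i, |z|^2 = 6.5855
Escaped at iteration 2

Answer: 2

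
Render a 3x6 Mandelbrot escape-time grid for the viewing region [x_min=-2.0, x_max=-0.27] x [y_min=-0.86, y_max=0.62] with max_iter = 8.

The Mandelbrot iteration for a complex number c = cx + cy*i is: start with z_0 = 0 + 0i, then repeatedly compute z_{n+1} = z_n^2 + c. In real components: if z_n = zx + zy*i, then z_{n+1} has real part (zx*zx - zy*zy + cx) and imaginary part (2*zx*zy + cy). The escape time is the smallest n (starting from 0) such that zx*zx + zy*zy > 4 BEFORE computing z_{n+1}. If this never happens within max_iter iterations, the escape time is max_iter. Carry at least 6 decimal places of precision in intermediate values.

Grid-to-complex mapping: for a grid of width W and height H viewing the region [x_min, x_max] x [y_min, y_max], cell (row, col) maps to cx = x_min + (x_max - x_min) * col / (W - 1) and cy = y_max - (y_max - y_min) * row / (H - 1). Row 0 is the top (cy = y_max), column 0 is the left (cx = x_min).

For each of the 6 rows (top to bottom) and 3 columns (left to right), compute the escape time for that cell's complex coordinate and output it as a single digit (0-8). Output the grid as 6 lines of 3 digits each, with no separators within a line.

Answer: 148
188
188
188
148
138

Derivation:
(row=0, col=0): c = -2.0000 + 0.6200i → escape time 1
(row=0, col=1): c = -1.1350 + 0.6200i → escape time 4
(row=0, col=2): c = -0.2700 + 0.6200i → escape time 8
(row=1, col=0): c = -2.0000 + 0.3240i → escape time 1
(row=1, col=1): c = -1.1350 + 0.3240i → escape time 8
(row=1, col=2): c = -0.2700 + 0.3240i → escape time 8
(row=2, col=0): c = -2.0000 + 0.0280i → escape time 1
(row=2, col=1): c = -1.1350 + 0.0280i → escape time 8
(row=2, col=2): c = -0.2700 + 0.0280i → escape time 8
(row=3, col=0): c = -2.0000 + -0.2680i → escape time 1
(row=3, col=1): c = -1.1350 + -0.2680i → escape time 8
(row=3, col=2): c = -0.2700 + -0.2680i → escape time 8
(row=4, col=0): c = -2.0000 + -0.5640i → escape time 1
(row=4, col=1): c = -1.1350 + -0.5640i → escape time 4
(row=4, col=2): c = -0.2700 + -0.5640i → escape time 8
(row=5, col=0): c = -2.0000 + -0.8600i → escape time 1
(row=5, col=1): c = -1.1350 + -0.8600i → escape time 3
(row=5, col=2): c = -0.2700 + -0.8600i → escape time 8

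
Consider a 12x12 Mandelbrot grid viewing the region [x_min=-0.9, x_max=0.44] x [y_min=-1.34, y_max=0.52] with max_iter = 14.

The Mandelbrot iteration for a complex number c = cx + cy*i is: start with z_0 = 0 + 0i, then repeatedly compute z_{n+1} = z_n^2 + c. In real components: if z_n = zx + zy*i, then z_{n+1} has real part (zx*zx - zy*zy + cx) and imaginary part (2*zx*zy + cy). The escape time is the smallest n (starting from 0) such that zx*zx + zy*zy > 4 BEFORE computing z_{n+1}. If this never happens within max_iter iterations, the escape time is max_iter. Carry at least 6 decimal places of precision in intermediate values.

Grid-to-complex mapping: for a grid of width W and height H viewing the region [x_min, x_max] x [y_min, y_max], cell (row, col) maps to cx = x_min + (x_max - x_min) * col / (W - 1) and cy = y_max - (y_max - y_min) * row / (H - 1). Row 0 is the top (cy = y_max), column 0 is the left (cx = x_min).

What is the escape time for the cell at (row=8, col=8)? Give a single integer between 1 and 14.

z_0 = 0 + 0i, c = 0.0745 + -0.8327i
Iter 1: z = 0.0745 + -0.8327i, |z|^2 = 0.6990
Iter 2: z = -0.6133 + -0.9569i, |z|^2 = 1.2918
Iter 3: z = -0.4649 + 0.3410i, |z|^2 = 0.3324
Iter 4: z = 0.1744 + -1.1498i, |z|^2 = 1.3525
Iter 5: z = -1.2172 + -1.2337i, |z|^2 = 3.0035
Iter 6: z = 0.0340 + 2.1705i, |z|^2 = 4.7121
Escaped at iteration 6

Answer: 6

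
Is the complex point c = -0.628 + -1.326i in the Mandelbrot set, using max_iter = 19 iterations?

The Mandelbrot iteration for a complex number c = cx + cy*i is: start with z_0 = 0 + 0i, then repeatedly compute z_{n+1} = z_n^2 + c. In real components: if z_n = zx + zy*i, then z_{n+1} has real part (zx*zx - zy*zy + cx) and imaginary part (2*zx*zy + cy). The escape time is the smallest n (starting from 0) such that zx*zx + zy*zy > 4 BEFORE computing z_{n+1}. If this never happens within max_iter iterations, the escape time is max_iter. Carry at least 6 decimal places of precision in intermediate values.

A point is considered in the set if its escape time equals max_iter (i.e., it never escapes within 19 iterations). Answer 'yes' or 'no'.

Answer: no

Derivation:
z_0 = 0 + 0i, c = -0.6280 + -1.3260i
Iter 1: z = -0.6280 + -1.3260i, |z|^2 = 2.1527
Iter 2: z = -1.9919 + 0.3395i, |z|^2 = 4.0829
Escaped at iteration 2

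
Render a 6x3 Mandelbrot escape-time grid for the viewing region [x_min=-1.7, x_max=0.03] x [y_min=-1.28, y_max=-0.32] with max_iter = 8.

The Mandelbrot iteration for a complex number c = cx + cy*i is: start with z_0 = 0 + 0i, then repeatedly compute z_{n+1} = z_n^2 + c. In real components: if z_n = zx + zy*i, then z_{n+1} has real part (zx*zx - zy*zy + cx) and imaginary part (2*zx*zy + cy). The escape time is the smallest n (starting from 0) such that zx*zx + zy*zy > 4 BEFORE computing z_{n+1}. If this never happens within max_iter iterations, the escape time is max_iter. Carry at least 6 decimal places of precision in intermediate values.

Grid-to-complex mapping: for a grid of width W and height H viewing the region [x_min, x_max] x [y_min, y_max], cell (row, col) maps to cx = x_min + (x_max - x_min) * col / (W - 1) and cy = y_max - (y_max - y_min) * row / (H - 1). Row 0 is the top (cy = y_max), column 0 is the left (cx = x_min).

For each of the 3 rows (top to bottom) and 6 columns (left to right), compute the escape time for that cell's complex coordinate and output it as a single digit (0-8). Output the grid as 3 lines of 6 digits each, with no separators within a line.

Answer: 468888
333488
122332

Derivation:
(row=0, col=0): c = -1.7000 + -0.3200i → escape time 4
(row=0, col=1): c = -1.3540 + -0.3200i → escape time 6
(row=0, col=2): c = -1.0080 + -0.3200i → escape time 8
(row=0, col=3): c = -0.6620 + -0.3200i → escape time 8
(row=0, col=4): c = -0.3160 + -0.3200i → escape time 8
(row=0, col=5): c = 0.0300 + -0.3200i → escape time 8
(row=1, col=0): c = -1.7000 + -0.8000i → escape time 3
(row=1, col=1): c = -1.3540 + -0.8000i → escape time 3
(row=1, col=2): c = -1.0080 + -0.8000i → escape time 3
(row=1, col=3): c = -0.6620 + -0.8000i → escape time 4
(row=1, col=4): c = -0.3160 + -0.8000i → escape time 8
(row=1, col=5): c = 0.0300 + -0.8000i → escape time 8
(row=2, col=0): c = -1.7000 + -1.2800i → escape time 1
(row=2, col=1): c = -1.3540 + -1.2800i → escape time 2
(row=2, col=2): c = -1.0080 + -1.2800i → escape time 2
(row=2, col=3): c = -0.6620 + -1.2800i → escape time 3
(row=2, col=4): c = -0.3160 + -1.2800i → escape time 3
(row=2, col=5): c = 0.0300 + -1.2800i → escape time 2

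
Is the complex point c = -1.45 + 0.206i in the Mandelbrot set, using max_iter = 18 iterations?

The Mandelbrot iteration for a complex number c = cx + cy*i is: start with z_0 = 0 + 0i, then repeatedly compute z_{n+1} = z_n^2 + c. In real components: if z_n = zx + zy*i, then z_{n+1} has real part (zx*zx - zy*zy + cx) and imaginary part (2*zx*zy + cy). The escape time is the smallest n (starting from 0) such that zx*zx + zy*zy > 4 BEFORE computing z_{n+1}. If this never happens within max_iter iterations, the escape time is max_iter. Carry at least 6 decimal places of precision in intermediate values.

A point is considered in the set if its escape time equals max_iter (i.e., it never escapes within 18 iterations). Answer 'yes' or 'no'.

Answer: no

Derivation:
z_0 = 0 + 0i, c = -1.4500 + 0.2060i
Iter 1: z = -1.4500 + 0.2060i, |z|^2 = 2.1449
Iter 2: z = 0.6101 + -0.3914i, |z|^2 = 0.5254
Iter 3: z = -1.2310 + -0.2716i, |z|^2 = 1.5891
Iter 4: z = -0.0083 + 0.8746i, |z|^2 = 0.7650
Iter 5: z = -2.2148 + 0.1914i, |z|^2 = 4.9421
Escaped at iteration 5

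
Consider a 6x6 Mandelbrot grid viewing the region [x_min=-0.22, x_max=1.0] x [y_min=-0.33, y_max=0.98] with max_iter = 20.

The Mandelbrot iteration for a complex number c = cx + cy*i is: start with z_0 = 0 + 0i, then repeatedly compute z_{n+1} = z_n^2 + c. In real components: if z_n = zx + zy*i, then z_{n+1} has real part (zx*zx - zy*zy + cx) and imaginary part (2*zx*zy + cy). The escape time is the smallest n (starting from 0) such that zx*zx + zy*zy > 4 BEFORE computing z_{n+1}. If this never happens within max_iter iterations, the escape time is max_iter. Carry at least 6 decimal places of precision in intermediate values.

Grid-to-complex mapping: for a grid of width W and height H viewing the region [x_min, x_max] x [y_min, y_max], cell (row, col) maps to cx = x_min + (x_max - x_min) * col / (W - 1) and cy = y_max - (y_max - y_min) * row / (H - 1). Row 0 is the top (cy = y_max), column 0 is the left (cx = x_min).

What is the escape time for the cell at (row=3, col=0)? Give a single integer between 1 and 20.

Answer: 20

Derivation:
z_0 = 0 + 0i, c = -0.2200 + 0.1940i
Iter 1: z = -0.2200 + 0.1940i, |z|^2 = 0.0860
Iter 2: z = -0.2092 + 0.1086i, |z|^2 = 0.0556
Iter 3: z = -0.1880 + 0.1485i, |z|^2 = 0.0574
Iter 4: z = -0.2067 + 0.1381i, |z|^2 = 0.0618
Iter 5: z = -0.1964 + 0.1369i, |z|^2 = 0.0573
Iter 6: z = -0.2002 + 0.1402i, |z|^2 = 0.0597
Iter 7: z = -0.1996 + 0.1379i, |z|^2 = 0.0588
Iter 8: z = -0.1992 + 0.1390i, |z|^2 = 0.0590
Iter 9: z = -0.1996 + 0.1386i, |z|^2 = 0.0591
Iter 10: z = -0.1994 + 0.1386i, |z|^2 = 0.0590
Iter 11: z = -0.1995 + 0.1387i, |z|^2 = 0.0590
Iter 12: z = -0.1995 + 0.1387i, |z|^2 = 0.0590
Iter 13: z = -0.1994 + 0.1387i, |z|^2 = 0.0590
Iter 14: z = -0.1995 + 0.1387i, |z|^2 = 0.0590
Iter 15: z = -0.1994 + 0.1387i, |z|^2 = 0.0590
Iter 16: z = -0.1995 + 0.1387i, |z|^2 = 0.0590
Iter 17: z = -0.1995 + 0.1387i, |z|^2 = 0.0590
Iter 18: z = -0.1995 + 0.1387i, |z|^2 = 0.0590
Iter 19: z = -0.1995 + 0.1387i, |z|^2 = 0.0590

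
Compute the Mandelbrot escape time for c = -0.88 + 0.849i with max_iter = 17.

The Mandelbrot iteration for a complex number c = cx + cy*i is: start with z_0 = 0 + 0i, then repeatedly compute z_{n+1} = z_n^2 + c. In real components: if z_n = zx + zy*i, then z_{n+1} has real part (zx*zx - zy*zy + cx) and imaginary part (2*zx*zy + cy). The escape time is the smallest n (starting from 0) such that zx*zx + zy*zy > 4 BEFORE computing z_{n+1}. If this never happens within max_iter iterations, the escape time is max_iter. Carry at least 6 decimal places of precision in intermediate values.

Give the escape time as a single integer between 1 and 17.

Answer: 3

Derivation:
z_0 = 0 + 0i, c = -0.8800 + 0.8490i
Iter 1: z = -0.8800 + 0.8490i, |z|^2 = 1.4952
Iter 2: z = -0.8264 + -0.6452i, |z|^2 = 1.0993
Iter 3: z = -0.6134 + 1.9155i, |z|^2 = 4.0452
Escaped at iteration 3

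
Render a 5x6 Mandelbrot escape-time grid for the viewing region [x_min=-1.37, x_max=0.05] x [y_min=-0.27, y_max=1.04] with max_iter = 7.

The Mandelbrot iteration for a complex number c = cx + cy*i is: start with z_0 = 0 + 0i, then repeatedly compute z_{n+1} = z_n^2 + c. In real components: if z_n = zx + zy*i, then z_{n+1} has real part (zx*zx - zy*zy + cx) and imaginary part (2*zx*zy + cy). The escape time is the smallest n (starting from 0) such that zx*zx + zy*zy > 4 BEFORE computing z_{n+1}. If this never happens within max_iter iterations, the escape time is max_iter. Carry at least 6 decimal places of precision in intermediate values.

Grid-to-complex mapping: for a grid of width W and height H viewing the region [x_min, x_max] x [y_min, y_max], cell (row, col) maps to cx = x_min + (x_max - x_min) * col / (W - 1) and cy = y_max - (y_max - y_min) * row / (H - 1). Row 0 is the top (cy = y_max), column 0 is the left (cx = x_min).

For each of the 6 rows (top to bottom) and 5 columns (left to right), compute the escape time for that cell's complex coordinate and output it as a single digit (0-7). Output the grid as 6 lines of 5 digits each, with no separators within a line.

Answer: 33354
33477
35777
67777
77777
67777

Derivation:
(row=0, col=0): c = -1.3700 + 1.0400i → escape time 3
(row=0, col=1): c = -1.0150 + 1.0400i → escape time 3
(row=0, col=2): c = -0.6600 + 1.0400i → escape time 3
(row=0, col=3): c = -0.3050 + 1.0400i → escape time 5
(row=0, col=4): c = 0.0500 + 1.0400i → escape time 4
(row=1, col=0): c = -1.3700 + 0.7780i → escape time 3
(row=1, col=1): c = -1.0150 + 0.7780i → escape time 3
(row=1, col=2): c = -0.6600 + 0.7780i → escape time 4
(row=1, col=3): c = -0.3050 + 0.7780i → escape time 7
(row=1, col=4): c = 0.0500 + 0.7780i → escape time 7
(row=2, col=0): c = -1.3700 + 0.5160i → escape time 3
(row=2, col=1): c = -1.0150 + 0.5160i → escape time 5
(row=2, col=2): c = -0.6600 + 0.5160i → escape time 7
(row=2, col=3): c = -0.3050 + 0.5160i → escape time 7
(row=2, col=4): c = 0.0500 + 0.5160i → escape time 7
(row=3, col=0): c = -1.3700 + 0.2540i → escape time 6
(row=3, col=1): c = -1.0150 + 0.2540i → escape time 7
(row=3, col=2): c = -0.6600 + 0.2540i → escape time 7
(row=3, col=3): c = -0.3050 + 0.2540i → escape time 7
(row=3, col=4): c = 0.0500 + 0.2540i → escape time 7
(row=4, col=0): c = -1.3700 + -0.0080i → escape time 7
(row=4, col=1): c = -1.0150 + -0.0080i → escape time 7
(row=4, col=2): c = -0.6600 + -0.0080i → escape time 7
(row=4, col=3): c = -0.3050 + -0.0080i → escape time 7
(row=4, col=4): c = 0.0500 + -0.0080i → escape time 7
(row=5, col=0): c = -1.3700 + -0.2700i → escape time 6
(row=5, col=1): c = -1.0150 + -0.2700i → escape time 7
(row=5, col=2): c = -0.6600 + -0.2700i → escape time 7
(row=5, col=3): c = -0.3050 + -0.2700i → escape time 7
(row=5, col=4): c = 0.0500 + -0.2700i → escape time 7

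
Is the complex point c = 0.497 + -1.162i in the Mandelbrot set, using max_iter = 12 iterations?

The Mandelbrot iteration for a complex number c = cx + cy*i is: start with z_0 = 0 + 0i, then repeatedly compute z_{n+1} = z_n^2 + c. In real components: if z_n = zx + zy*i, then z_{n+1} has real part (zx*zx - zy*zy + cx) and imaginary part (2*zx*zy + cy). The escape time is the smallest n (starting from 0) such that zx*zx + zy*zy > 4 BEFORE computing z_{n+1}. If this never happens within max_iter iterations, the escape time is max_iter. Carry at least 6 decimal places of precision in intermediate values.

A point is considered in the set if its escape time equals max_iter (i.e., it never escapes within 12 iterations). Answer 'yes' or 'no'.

Answer: no

Derivation:
z_0 = 0 + 0i, c = 0.4970 + -1.1620i
Iter 1: z = 0.4970 + -1.1620i, |z|^2 = 1.5973
Iter 2: z = -0.6062 + -2.3170i, |z|^2 = 5.7361
Escaped at iteration 2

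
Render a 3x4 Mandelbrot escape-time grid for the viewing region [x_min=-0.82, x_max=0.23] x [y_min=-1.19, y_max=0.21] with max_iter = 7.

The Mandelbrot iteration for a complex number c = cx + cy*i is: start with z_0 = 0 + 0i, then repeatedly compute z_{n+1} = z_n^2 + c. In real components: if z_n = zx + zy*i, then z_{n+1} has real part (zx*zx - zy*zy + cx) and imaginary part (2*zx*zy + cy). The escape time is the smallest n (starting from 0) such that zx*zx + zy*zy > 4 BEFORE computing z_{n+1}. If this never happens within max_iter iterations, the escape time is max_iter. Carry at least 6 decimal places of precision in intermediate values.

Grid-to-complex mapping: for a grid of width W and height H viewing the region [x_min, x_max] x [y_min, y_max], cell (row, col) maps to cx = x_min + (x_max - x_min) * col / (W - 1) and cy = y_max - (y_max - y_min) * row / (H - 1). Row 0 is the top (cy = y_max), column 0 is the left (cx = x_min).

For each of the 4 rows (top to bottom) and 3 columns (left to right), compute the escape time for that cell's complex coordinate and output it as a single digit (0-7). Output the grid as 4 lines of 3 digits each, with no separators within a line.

(row=0, col=0): c = -0.8200 + 0.2100i → escape time 7
(row=0, col=1): c = -0.2950 + 0.2100i → escape time 7
(row=0, col=2): c = 0.2300 + 0.2100i → escape time 7
(row=1, col=0): c = -0.8200 + -0.2567i → escape time 7
(row=1, col=1): c = -0.2950 + -0.2567i → escape time 7
(row=1, col=2): c = 0.2300 + -0.2567i → escape time 7
(row=2, col=0): c = -0.8200 + -0.7233i → escape time 4
(row=2, col=1): c = -0.2950 + -0.7233i → escape time 7
(row=2, col=2): c = 0.2300 + -0.7233i → escape time 6
(row=3, col=0): c = -0.8200 + -1.1900i → escape time 3
(row=3, col=1): c = -0.2950 + -1.1900i → escape time 3
(row=3, col=2): c = 0.2300 + -1.1900i → escape time 2

Answer: 777
777
476
332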